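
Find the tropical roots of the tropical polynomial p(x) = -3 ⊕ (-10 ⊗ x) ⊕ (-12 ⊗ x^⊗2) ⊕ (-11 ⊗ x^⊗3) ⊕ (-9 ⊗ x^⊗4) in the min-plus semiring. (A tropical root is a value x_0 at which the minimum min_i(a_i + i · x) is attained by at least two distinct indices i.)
Roots: {-2, -1, 2, 7}

Each tropical root is a break point of the lower envelope of the lines y = a_i + i · x (there are 5 lines, with slopes 0, 1, ..., 4). Only the lines that attain the minimum somewhere contribute to roots; other lines are dominated. Here the surviving (envelope) indices are i = 4, i = 3, i = 2, i = 1, i = 0.
Intersections between consecutive envelope lines give the roots: for adjacent envelope indices i < j the intersection is x = (a_i − a_j) / (j − i). Reading off the sorted break points: {-2, -1, 2, 7}.
Verification: at each break x_0, at least two indices attain the minimum of min_i(a_i + i · x_0).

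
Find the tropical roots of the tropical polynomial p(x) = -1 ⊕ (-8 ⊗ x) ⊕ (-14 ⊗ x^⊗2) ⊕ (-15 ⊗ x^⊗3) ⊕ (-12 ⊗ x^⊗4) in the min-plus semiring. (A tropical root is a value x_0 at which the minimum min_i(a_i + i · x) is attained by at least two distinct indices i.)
Roots: {-3, 1, 6, 7}

Each tropical root is a break point of the lower envelope of the lines y = a_i + i · x (there are 5 lines, with slopes 0, 1, ..., 4). Only the lines that attain the minimum somewhere contribute to roots; other lines are dominated. Here the surviving (envelope) indices are i = 4, i = 3, i = 2, i = 1, i = 0.
Intersections between consecutive envelope lines give the roots: for adjacent envelope indices i < j the intersection is x = (a_i − a_j) / (j − i). Reading off the sorted break points: {-3, 1, 6, 7}.
Verification: at each break x_0, at least two indices attain the minimum of min_i(a_i + i · x_0).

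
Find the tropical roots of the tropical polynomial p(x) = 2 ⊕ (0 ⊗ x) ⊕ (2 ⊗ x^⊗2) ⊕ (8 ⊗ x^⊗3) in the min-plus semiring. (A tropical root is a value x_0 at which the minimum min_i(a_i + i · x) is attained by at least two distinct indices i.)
Roots: {-6, -2, 2}

Each tropical root is a break point of the lower envelope of the lines y = a_i + i · x (there are 4 lines, with slopes 0, 1, ..., 3). Only the lines that attain the minimum somewhere contribute to roots; other lines are dominated. Here the surviving (envelope) indices are i = 3, i = 2, i = 1, i = 0.
Intersections between consecutive envelope lines give the roots: for adjacent envelope indices i < j the intersection is x = (a_i − a_j) / (j − i). Reading off the sorted break points: {-6, -2, 2}.
Verification: at each break x_0, at least two indices attain the minimum of min_i(a_i + i · x_0).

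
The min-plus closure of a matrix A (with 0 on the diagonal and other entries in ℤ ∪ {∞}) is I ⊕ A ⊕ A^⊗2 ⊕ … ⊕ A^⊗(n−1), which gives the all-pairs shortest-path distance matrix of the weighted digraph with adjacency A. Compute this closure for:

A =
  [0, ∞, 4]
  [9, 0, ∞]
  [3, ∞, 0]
Closure =
  [0, ∞, 4]
  [9, 0, 13]
  [3, ∞, 0]

This is the Floyd-Warshall all-pairs shortest-path computation. For each intermediate vertex k = 0, 1, …, 2, update dist[i][j] ← min(dist[i][j], dist[i][k] + dist[k][j]). The final matrix gives, for each (i, j), the minimum total weight of any directed path from i to j (possibly empty when i = j).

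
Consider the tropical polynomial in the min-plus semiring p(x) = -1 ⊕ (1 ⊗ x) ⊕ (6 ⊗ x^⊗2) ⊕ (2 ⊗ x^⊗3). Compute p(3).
p(3) = -1

A tropical monomial a ⊗ x^⊗i evaluates to a + i · x. Evaluating each term at x = 3:
  Term 0 contributes -1 + 0 · 3 = -1
  Term 1 contributes 1 + 1 · 3 = 4
  Term 2 contributes 6 + 2 · 3 = 12
  Term 3 contributes 2 + 3 · 3 = 11
p(3) = ⊕ of these = min[-1, 4, 12, 11] = -1.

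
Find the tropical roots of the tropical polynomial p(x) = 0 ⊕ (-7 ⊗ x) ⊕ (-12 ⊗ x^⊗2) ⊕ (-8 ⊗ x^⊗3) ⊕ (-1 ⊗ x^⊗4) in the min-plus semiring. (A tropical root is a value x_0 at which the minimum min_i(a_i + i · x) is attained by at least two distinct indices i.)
Roots: {-7, -4, 5, 7}

Each tropical root is a break point of the lower envelope of the lines y = a_i + i · x (there are 5 lines, with slopes 0, 1, ..., 4). Only the lines that attain the minimum somewhere contribute to roots; other lines are dominated. Here the surviving (envelope) indices are i = 4, i = 3, i = 2, i = 1, i = 0.
Intersections between consecutive envelope lines give the roots: for adjacent envelope indices i < j the intersection is x = (a_i − a_j) / (j − i). Reading off the sorted break points: {-7, -4, 5, 7}.
Verification: at each break x_0, at least two indices attain the minimum of min_i(a_i + i · x_0).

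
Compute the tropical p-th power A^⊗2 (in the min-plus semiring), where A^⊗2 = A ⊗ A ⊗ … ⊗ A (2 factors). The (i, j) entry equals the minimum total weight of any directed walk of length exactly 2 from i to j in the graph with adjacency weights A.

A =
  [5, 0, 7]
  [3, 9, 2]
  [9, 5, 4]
A^⊗2 =
  [3, 5, 2]
  [8, 3, 6]
  [8, 9, 7]

Each entry (A^⊗2)_ij equals the minimum over all length-2 walks i = v_0 → v_1 → … → v_2 = j of Σ_t A[v_t][v_{t+1}]. For example, for (i, j) = (0, 2) we minimise over 3 possible intermediate vertex sequences; the minimum is 2, attained along the walk 0 → 1 → 2.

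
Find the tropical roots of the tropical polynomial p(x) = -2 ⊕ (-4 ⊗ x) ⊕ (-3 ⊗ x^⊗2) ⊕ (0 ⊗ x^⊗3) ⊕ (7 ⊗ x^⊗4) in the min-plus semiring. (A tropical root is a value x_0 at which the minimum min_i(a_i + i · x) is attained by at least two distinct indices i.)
Roots: {-7, -3, -1, 2}

Each tropical root is a break point of the lower envelope of the lines y = a_i + i · x (there are 5 lines, with slopes 0, 1, ..., 4). Only the lines that attain the minimum somewhere contribute to roots; other lines are dominated. Here the surviving (envelope) indices are i = 4, i = 3, i = 2, i = 1, i = 0.
Intersections between consecutive envelope lines give the roots: for adjacent envelope indices i < j the intersection is x = (a_i − a_j) / (j − i). Reading off the sorted break points: {-7, -3, -1, 2}.
Verification: at each break x_0, at least two indices attain the minimum of min_i(a_i + i · x_0).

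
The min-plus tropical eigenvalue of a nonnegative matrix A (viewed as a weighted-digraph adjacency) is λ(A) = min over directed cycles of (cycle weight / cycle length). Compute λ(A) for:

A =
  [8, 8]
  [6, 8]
λ(A) = 7

Enumerate directed cycles and compute their means (weight / length). Sample:
  cycle 0 → 0: weight = 8, length = 1, mean = 8/1 ≈ 8.000
  cycle 1 → 1: weight = 8, length = 1, mean = 8/1 ≈ 8.000
  cycle 0 → 1 → 0: weight = 14, length = 2, mean = 14/2 ≈ 7.000
  cycle 1 → 0 → 1: weight = 14, length = 2, mean = 14/2 ≈ 7.000
Minimum mean = 7.000, attained e.g. along the cycle 0 → 1 → 0 with weight 14 and length 2. So λ(A) = 14/2 = 7.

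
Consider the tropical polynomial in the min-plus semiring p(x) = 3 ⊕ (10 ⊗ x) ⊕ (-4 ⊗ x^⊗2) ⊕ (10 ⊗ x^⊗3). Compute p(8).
p(8) = 3

A tropical monomial a ⊗ x^⊗i evaluates to a + i · x. Evaluating each term at x = 8:
  Term 0 contributes 3 + 0 · 8 = 3
  Term 1 contributes 10 + 1 · 8 = 18
  Term 2 contributes -4 + 2 · 8 = 12
  Term 3 contributes 10 + 3 · 8 = 34
p(8) = ⊕ of these = min[3, 18, 12, 34] = 3.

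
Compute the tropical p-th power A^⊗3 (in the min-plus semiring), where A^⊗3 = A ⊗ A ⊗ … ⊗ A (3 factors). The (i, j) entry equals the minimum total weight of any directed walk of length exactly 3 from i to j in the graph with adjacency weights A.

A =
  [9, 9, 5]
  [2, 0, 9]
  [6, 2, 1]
A^⊗3 =
  [9, 7, 7]
  [2, 0, 7]
  [4, 2, 3]

Each entry (A^⊗3)_ij equals the minimum over all length-3 walks i = v_0 → v_1 → … → v_3 = j of Σ_t A[v_t][v_{t+1}]. For example, for (i, j) = (0, 2) we minimise over 9 possible intermediate vertex sequences; the minimum is 7, attained along the walk 0 → 2 → 2 → 2.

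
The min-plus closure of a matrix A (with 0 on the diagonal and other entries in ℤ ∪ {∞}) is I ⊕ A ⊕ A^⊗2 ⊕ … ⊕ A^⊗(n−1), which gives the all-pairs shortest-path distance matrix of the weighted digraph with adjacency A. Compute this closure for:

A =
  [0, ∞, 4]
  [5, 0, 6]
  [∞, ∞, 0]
Closure =
  [0, ∞, 4]
  [5, 0, 6]
  [∞, ∞, 0]

This is the Floyd-Warshall all-pairs shortest-path computation. For each intermediate vertex k = 0, 1, …, 2, update dist[i][j] ← min(dist[i][j], dist[i][k] + dist[k][j]). The final matrix gives, for each (i, j), the minimum total weight of any directed path from i to j (possibly empty when i = j).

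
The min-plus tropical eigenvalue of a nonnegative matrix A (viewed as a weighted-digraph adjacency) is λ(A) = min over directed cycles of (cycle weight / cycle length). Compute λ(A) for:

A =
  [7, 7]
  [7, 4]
λ(A) = 4

Enumerate directed cycles and compute their means (weight / length). Sample:
  cycle 0 → 0: weight = 7, length = 1, mean = 7/1 ≈ 7.000
  cycle 1 → 1: weight = 4, length = 1, mean = 4/1 ≈ 4.000
  cycle 0 → 1 → 0: weight = 14, length = 2, mean = 14/2 ≈ 7.000
  cycle 1 → 0 → 1: weight = 14, length = 2, mean = 14/2 ≈ 7.000
Minimum mean = 4.000, attained e.g. along the cycle 1 → 1 with weight 4 and length 1. So λ(A) = 4/1 = 4.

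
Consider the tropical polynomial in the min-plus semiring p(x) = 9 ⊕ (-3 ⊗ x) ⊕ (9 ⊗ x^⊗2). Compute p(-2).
p(-2) = -5

A tropical monomial a ⊗ x^⊗i evaluates to a + i · x. Evaluating each term at x = -2:
  Term 0 contributes 9 + 0 · -2 = 9
  Term 1 contributes -3 + 1 · -2 = -5
  Term 2 contributes 9 + 2 · -2 = 5
p(-2) = ⊕ of these = min[9, -5, 5] = -5.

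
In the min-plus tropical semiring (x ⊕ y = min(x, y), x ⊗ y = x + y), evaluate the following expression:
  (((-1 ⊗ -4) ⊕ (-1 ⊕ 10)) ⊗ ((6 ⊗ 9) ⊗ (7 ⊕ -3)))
(((-1 ⊗ -4) ⊕ (-1 ⊕ 10)) ⊗ ((6 ⊗ 9) ⊗ (7 ⊕ -3))) = 7

Expand innermost to outermost. Recall ⊕ takes the minimum of its arguments and ⊗ takes their sum. Working out the expression (((-1 ⊗ -4) ⊕ (-1 ⊕ 10)) ⊗ ((6 ⊗ 9) ⊗ (7 ⊕ -3))) gives 7.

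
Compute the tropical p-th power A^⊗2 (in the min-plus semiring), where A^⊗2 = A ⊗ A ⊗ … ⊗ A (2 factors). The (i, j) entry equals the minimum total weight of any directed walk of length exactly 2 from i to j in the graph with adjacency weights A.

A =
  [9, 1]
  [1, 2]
A^⊗2 =
  [2, 3]
  [3, 2]

Each entry (A^⊗2)_ij equals the minimum over all length-2 walks i = v_0 → v_1 → … → v_2 = j of Σ_t A[v_t][v_{t+1}]. For example, for (i, j) = (0, 1) we minimise over 2 possible intermediate vertex sequences; the minimum is 3, attained along the walk 0 → 1 → 1.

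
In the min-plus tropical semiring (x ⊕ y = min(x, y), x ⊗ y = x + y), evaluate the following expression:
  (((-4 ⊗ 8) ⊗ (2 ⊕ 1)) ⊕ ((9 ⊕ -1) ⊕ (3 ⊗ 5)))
(((-4 ⊗ 8) ⊗ (2 ⊕ 1)) ⊕ ((9 ⊕ -1) ⊕ (3 ⊗ 5))) = -1

Expand innermost to outermost. Recall ⊕ takes the minimum of its arguments and ⊗ takes their sum. Working out the expression (((-4 ⊗ 8) ⊗ (2 ⊕ 1)) ⊕ ((9 ⊕ -1) ⊕ (3 ⊗ 5))) gives -1.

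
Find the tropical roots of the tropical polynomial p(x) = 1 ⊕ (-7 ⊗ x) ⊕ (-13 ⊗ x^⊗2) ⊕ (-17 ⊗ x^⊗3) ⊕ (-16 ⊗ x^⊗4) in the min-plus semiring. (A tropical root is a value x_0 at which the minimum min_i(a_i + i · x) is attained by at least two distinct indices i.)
Roots: {-1, 4, 6, 8}

Each tropical root is a break point of the lower envelope of the lines y = a_i + i · x (there are 5 lines, with slopes 0, 1, ..., 4). Only the lines that attain the minimum somewhere contribute to roots; other lines are dominated. Here the surviving (envelope) indices are i = 4, i = 3, i = 2, i = 1, i = 0.
Intersections between consecutive envelope lines give the roots: for adjacent envelope indices i < j the intersection is x = (a_i − a_j) / (j − i). Reading off the sorted break points: {-1, 4, 6, 8}.
Verification: at each break x_0, at least two indices attain the minimum of min_i(a_i + i · x_0).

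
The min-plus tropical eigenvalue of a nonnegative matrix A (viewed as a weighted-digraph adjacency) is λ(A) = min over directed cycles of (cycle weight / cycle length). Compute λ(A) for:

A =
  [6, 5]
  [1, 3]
λ(A) = 3

Enumerate directed cycles and compute their means (weight / length). Sample:
  cycle 0 → 0: weight = 6, length = 1, mean = 6/1 ≈ 6.000
  cycle 1 → 1: weight = 3, length = 1, mean = 3/1 ≈ 3.000
  cycle 0 → 1 → 0: weight = 6, length = 2, mean = 6/2 ≈ 3.000
  cycle 1 → 0 → 1: weight = 6, length = 2, mean = 6/2 ≈ 3.000
Minimum mean = 3.000, attained e.g. along the cycle 1 → 1 with weight 3 and length 1. So λ(A) = 3/1 = 3.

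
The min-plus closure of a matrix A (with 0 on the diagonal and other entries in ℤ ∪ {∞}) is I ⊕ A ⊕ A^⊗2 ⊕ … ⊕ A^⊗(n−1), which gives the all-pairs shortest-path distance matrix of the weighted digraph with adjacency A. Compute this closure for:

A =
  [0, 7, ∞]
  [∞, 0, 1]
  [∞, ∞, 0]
Closure =
  [0, 7, 8]
  [∞, 0, 1]
  [∞, ∞, 0]

This is the Floyd-Warshall all-pairs shortest-path computation. For each intermediate vertex k = 0, 1, …, 2, update dist[i][j] ← min(dist[i][j], dist[i][k] + dist[k][j]). The final matrix gives, for each (i, j), the minimum total weight of any directed path from i to j (possibly empty when i = j).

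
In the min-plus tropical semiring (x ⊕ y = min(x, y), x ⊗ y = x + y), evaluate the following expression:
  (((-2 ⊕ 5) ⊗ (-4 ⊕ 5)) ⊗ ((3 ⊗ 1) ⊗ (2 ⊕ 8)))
(((-2 ⊕ 5) ⊗ (-4 ⊕ 5)) ⊗ ((3 ⊗ 1) ⊗ (2 ⊕ 8))) = 0

Expand innermost to outermost. Recall ⊕ takes the minimum of its arguments and ⊗ takes their sum. Working out the expression (((-2 ⊕ 5) ⊗ (-4 ⊕ 5)) ⊗ ((3 ⊗ 1) ⊗ (2 ⊕ 8))) gives 0.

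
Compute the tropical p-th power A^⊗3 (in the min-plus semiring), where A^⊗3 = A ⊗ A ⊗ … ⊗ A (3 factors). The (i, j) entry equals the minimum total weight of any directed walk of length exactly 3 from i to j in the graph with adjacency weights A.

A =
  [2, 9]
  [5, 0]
A^⊗3 =
  [6, 9]
  [5, 0]

Each entry (A^⊗3)_ij equals the minimum over all length-3 walks i = v_0 → v_1 → … → v_3 = j of Σ_t A[v_t][v_{t+1}]. For example, for (i, j) = (0, 1) we minimise over 4 possible intermediate vertex sequences; the minimum is 9, attained along the walk 0 → 1 → 1 → 1.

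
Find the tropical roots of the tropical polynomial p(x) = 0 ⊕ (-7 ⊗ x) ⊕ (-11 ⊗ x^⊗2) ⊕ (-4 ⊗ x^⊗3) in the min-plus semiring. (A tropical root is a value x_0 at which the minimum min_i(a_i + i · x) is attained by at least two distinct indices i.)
Roots: {-7, 4, 7}

Each tropical root is a break point of the lower envelope of the lines y = a_i + i · x (there are 4 lines, with slopes 0, 1, ..., 3). Only the lines that attain the minimum somewhere contribute to roots; other lines are dominated. Here the surviving (envelope) indices are i = 3, i = 2, i = 1, i = 0.
Intersections between consecutive envelope lines give the roots: for adjacent envelope indices i < j the intersection is x = (a_i − a_j) / (j − i). Reading off the sorted break points: {-7, 4, 7}.
Verification: at each break x_0, at least two indices attain the minimum of min_i(a_i + i · x_0).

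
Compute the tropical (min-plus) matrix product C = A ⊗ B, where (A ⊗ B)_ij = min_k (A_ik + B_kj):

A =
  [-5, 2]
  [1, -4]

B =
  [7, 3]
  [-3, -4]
A ⊗ B =
  [-1, -2]
  [-7, -8]

Apply the min-plus product entry-by-entry:
  C[0][0] = min over k of (A[0][0] + B[0][0] = -5 + 7 = 2, A[0][1] + B[1][0] = 2 + -3 = -1) = -1 (attained at k = 1)
  C[0][1] = min over k of (A[0][0] + B[0][1] = -5 + 3 = -2, A[0][1] + B[1][1] = 2 + -4 = -2) = -2 (attained at k = 0)
  C[1][0] = min over k of (A[1][0] + B[0][0] = 1 + 7 = 8, A[1][1] + B[1][0] = -4 + -3 = -7) = -7 (attained at k = 1)
  C[1][1] = min over k of (A[1][0] + B[0][1] = 1 + 3 = 4, A[1][1] + B[1][1] = -4 + -4 = -8) = -8 (attained at k = 1)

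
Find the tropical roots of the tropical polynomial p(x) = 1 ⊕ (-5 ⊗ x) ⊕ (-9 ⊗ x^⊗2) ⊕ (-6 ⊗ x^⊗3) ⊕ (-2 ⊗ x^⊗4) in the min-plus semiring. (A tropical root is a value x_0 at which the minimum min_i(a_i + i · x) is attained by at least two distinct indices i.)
Roots: {-4, -3, 4, 6}

Each tropical root is a break point of the lower envelope of the lines y = a_i + i · x (there are 5 lines, with slopes 0, 1, ..., 4). Only the lines that attain the minimum somewhere contribute to roots; other lines are dominated. Here the surviving (envelope) indices are i = 4, i = 3, i = 2, i = 1, i = 0.
Intersections between consecutive envelope lines give the roots: for adjacent envelope indices i < j the intersection is x = (a_i − a_j) / (j − i). Reading off the sorted break points: {-4, -3, 4, 6}.
Verification: at each break x_0, at least two indices attain the minimum of min_i(a_i + i · x_0).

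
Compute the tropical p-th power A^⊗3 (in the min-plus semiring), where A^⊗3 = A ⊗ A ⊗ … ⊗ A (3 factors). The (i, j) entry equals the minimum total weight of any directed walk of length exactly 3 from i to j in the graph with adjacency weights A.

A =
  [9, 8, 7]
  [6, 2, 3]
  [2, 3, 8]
A^⊗3 =
  [13, 12, 13]
  [7, 6, 7]
  [8, 7, 8]

Each entry (A^⊗3)_ij equals the minimum over all length-3 walks i = v_0 → v_1 → … → v_3 = j of Σ_t A[v_t][v_{t+1}]. For example, for (i, j) = (0, 2) we minimise over 9 possible intermediate vertex sequences; the minimum is 13, attained along the walk 0 → 1 → 1 → 2.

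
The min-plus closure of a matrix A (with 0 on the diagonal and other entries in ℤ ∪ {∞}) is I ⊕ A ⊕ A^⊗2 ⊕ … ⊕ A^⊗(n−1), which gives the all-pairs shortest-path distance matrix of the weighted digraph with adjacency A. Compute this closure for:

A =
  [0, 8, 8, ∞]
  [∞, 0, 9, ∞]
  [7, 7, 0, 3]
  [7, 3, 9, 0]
Closure =
  [0, 8, 8, 11]
  [16, 0, 9, 12]
  [7, 6, 0, 3]
  [7, 3, 9, 0]

This is the Floyd-Warshall all-pairs shortest-path computation. For each intermediate vertex k = 0, 1, …, 3, update dist[i][j] ← min(dist[i][j], dist[i][k] + dist[k][j]). The final matrix gives, for each (i, j), the minimum total weight of any directed path from i to j (possibly empty when i = j).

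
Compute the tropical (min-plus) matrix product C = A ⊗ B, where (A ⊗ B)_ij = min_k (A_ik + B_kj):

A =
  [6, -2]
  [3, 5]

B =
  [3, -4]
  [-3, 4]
A ⊗ B =
  [-5, 2]
  [2, -1]

Apply the min-plus product entry-by-entry:
  C[0][0] = min over k of (A[0][0] + B[0][0] = 6 + 3 = 9, A[0][1] + B[1][0] = -2 + -3 = -5) = -5 (attained at k = 1)
  C[0][1] = min over k of (A[0][0] + B[0][1] = 6 + -4 = 2, A[0][1] + B[1][1] = -2 + 4 = 2) = 2 (attained at k = 0)
  C[1][0] = min over k of (A[1][0] + B[0][0] = 3 + 3 = 6, A[1][1] + B[1][0] = 5 + -3 = 2) = 2 (attained at k = 1)
  C[1][1] = min over k of (A[1][0] + B[0][1] = 3 + -4 = -1, A[1][1] + B[1][1] = 5 + 4 = 9) = -1 (attained at k = 0)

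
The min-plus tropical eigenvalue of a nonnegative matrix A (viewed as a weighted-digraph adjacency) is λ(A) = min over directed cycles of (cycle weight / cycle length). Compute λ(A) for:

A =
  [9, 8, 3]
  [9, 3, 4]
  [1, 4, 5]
λ(A) = 2

Enumerate directed cycles and compute their means (weight / length). Sample:
  cycle 0 → 0: weight = 9, length = 1, mean = 9/1 ≈ 9.000
  cycle 1 → 1: weight = 3, length = 1, mean = 3/1 ≈ 3.000
  cycle 2 → 2: weight = 5, length = 1, mean = 5/1 ≈ 5.000
  cycle 0 → 1 → 0: weight = 17, length = 2, mean = 17/2 ≈ 8.500
  cycle 0 → 2 → 0: weight = 4, length = 2, mean = 4/2 ≈ 2.000
  cycle 1 → 0 → 1: weight = 17, length = 2, mean = 17/2 ≈ 8.500
Minimum mean = 2.000, attained e.g. along the cycle 0 → 2 → 0 with weight 4 and length 2. So λ(A) = 4/2 = 2.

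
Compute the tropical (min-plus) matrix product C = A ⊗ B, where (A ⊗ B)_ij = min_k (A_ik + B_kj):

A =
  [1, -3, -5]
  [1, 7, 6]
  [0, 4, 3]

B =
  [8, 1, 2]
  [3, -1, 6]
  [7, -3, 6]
A ⊗ B =
  [0, -8, 1]
  [9, 2, 3]
  [7, 0, 2]

Apply the min-plus product entry-by-entry:
  C[0][0] = min over k of (A[0][0] + B[0][0] = 1 + 8 = 9, A[0][1] + B[1][0] = -3 + 3 = 0, A[0][2] + B[2][0] = -5 + 7 = 2) = 0 (attained at k = 1)
  C[0][1] = min over k of (A[0][0] + B[0][1] = 1 + 1 = 2, A[0][1] + B[1][1] = -3 + -1 = -4, A[0][2] + B[2][1] = -5 + -3 = -8) = -8 (attained at k = 2)
  C[0][2] = min over k of (A[0][0] + B[0][2] = 1 + 2 = 3, A[0][1] + B[1][2] = -3 + 6 = 3, A[0][2] + B[2][2] = -5 + 6 = 1) = 1 (attained at k = 2)
  C[1][0] = min over k of (A[1][0] + B[0][0] = 1 + 8 = 9, A[1][1] + B[1][0] = 7 + 3 = 10, A[1][2] + B[2][0] = 6 + 7 = 13) = 9 (attained at k = 0)
  C[1][1] = min over k of (A[1][0] + B[0][1] = 1 + 1 = 2, A[1][1] + B[1][1] = 7 + -1 = 6, A[1][2] + B[2][1] = 6 + -3 = 3) = 2 (attained at k = 0)
  C[1][2] = min over k of (A[1][0] + B[0][2] = 1 + 2 = 3, A[1][1] + B[1][2] = 7 + 6 = 13, A[1][2] + B[2][2] = 6 + 6 = 12) = 3 (attained at k = 0)
  C[2][0] = min over k of (A[2][0] + B[0][0] = 0 + 8 = 8, A[2][1] + B[1][0] = 4 + 3 = 7, A[2][2] + B[2][0] = 3 + 7 = 10) = 7 (attained at k = 1)
  C[2][1] = min over k of (A[2][0] + B[0][1] = 0 + 1 = 1, A[2][1] + B[1][1] = 4 + -1 = 3, A[2][2] + B[2][1] = 3 + -3 = 0) = 0 (attained at k = 2)
  C[2][2] = min over k of (A[2][0] + B[0][2] = 0 + 2 = 2, A[2][1] + B[1][2] = 4 + 6 = 10, A[2][2] + B[2][2] = 3 + 6 = 9) = 2 (attained at k = 0)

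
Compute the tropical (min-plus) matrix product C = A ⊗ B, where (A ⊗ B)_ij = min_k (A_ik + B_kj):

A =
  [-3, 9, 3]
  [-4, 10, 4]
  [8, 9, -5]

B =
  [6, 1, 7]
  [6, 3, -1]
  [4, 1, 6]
A ⊗ B =
  [3, -2, 4]
  [2, -3, 3]
  [-1, -4, 1]

Apply the min-plus product entry-by-entry:
  C[0][0] = min over k of (A[0][0] + B[0][0] = -3 + 6 = 3, A[0][1] + B[1][0] = 9 + 6 = 15, A[0][2] + B[2][0] = 3 + 4 = 7) = 3 (attained at k = 0)
  C[0][1] = min over k of (A[0][0] + B[0][1] = -3 + 1 = -2, A[0][1] + B[1][1] = 9 + 3 = 12, A[0][2] + B[2][1] = 3 + 1 = 4) = -2 (attained at k = 0)
  C[0][2] = min over k of (A[0][0] + B[0][2] = -3 + 7 = 4, A[0][1] + B[1][2] = 9 + -1 = 8, A[0][2] + B[2][2] = 3 + 6 = 9) = 4 (attained at k = 0)
  C[1][0] = min over k of (A[1][0] + B[0][0] = -4 + 6 = 2, A[1][1] + B[1][0] = 10 + 6 = 16, A[1][2] + B[2][0] = 4 + 4 = 8) = 2 (attained at k = 0)
  C[1][1] = min over k of (A[1][0] + B[0][1] = -4 + 1 = -3, A[1][1] + B[1][1] = 10 + 3 = 13, A[1][2] + B[2][1] = 4 + 1 = 5) = -3 (attained at k = 0)
  C[1][2] = min over k of (A[1][0] + B[0][2] = -4 + 7 = 3, A[1][1] + B[1][2] = 10 + -1 = 9, A[1][2] + B[2][2] = 4 + 6 = 10) = 3 (attained at k = 0)
  C[2][0] = min over k of (A[2][0] + B[0][0] = 8 + 6 = 14, A[2][1] + B[1][0] = 9 + 6 = 15, A[2][2] + B[2][0] = -5 + 4 = -1) = -1 (attained at k = 2)
  C[2][1] = min over k of (A[2][0] + B[0][1] = 8 + 1 = 9, A[2][1] + B[1][1] = 9 + 3 = 12, A[2][2] + B[2][1] = -5 + 1 = -4) = -4 (attained at k = 2)
  C[2][2] = min over k of (A[2][0] + B[0][2] = 8 + 7 = 15, A[2][1] + B[1][2] = 9 + -1 = 8, A[2][2] + B[2][2] = -5 + 6 = 1) = 1 (attained at k = 2)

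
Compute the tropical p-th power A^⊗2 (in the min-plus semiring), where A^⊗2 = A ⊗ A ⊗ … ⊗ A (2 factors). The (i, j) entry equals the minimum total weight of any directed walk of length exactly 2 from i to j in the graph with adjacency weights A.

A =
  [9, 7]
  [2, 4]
A^⊗2 =
  [9, 11]
  [6, 8]

Each entry (A^⊗2)_ij equals the minimum over all length-2 walks i = v_0 → v_1 → … → v_2 = j of Σ_t A[v_t][v_{t+1}]. For example, for (i, j) = (0, 1) we minimise over 2 possible intermediate vertex sequences; the minimum is 11, attained along the walk 0 → 1 → 1.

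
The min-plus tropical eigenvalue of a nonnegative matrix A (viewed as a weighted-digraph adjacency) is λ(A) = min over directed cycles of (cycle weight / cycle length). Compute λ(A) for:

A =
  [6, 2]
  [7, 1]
λ(A) = 1

Enumerate directed cycles and compute their means (weight / length). Sample:
  cycle 0 → 0: weight = 6, length = 1, mean = 6/1 ≈ 6.000
  cycle 1 → 1: weight = 1, length = 1, mean = 1/1 ≈ 1.000
  cycle 0 → 1 → 0: weight = 9, length = 2, mean = 9/2 ≈ 4.500
  cycle 1 → 0 → 1: weight = 9, length = 2, mean = 9/2 ≈ 4.500
Minimum mean = 1.000, attained e.g. along the cycle 1 → 1 with weight 1 and length 1. So λ(A) = 1/1 = 1.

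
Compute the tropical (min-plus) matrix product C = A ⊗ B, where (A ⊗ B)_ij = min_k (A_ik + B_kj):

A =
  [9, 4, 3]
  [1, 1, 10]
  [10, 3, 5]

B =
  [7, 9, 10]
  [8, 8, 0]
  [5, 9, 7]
A ⊗ B =
  [8, 12, 4]
  [8, 9, 1]
  [10, 11, 3]

Apply the min-plus product entry-by-entry:
  C[0][0] = min over k of (A[0][0] + B[0][0] = 9 + 7 = 16, A[0][1] + B[1][0] = 4 + 8 = 12, A[0][2] + B[2][0] = 3 + 5 = 8) = 8 (attained at k = 2)
  C[0][1] = min over k of (A[0][0] + B[0][1] = 9 + 9 = 18, A[0][1] + B[1][1] = 4 + 8 = 12, A[0][2] + B[2][1] = 3 + 9 = 12) = 12 (attained at k = 1)
  C[0][2] = min over k of (A[0][0] + B[0][2] = 9 + 10 = 19, A[0][1] + B[1][2] = 4 + 0 = 4, A[0][2] + B[2][2] = 3 + 7 = 10) = 4 (attained at k = 1)
  C[1][0] = min over k of (A[1][0] + B[0][0] = 1 + 7 = 8, A[1][1] + B[1][0] = 1 + 8 = 9, A[1][2] + B[2][0] = 10 + 5 = 15) = 8 (attained at k = 0)
  C[1][1] = min over k of (A[1][0] + B[0][1] = 1 + 9 = 10, A[1][1] + B[1][1] = 1 + 8 = 9, A[1][2] + B[2][1] = 10 + 9 = 19) = 9 (attained at k = 1)
  C[1][2] = min over k of (A[1][0] + B[0][2] = 1 + 10 = 11, A[1][1] + B[1][2] = 1 + 0 = 1, A[1][2] + B[2][2] = 10 + 7 = 17) = 1 (attained at k = 1)
  C[2][0] = min over k of (A[2][0] + B[0][0] = 10 + 7 = 17, A[2][1] + B[1][0] = 3 + 8 = 11, A[2][2] + B[2][0] = 5 + 5 = 10) = 10 (attained at k = 2)
  C[2][1] = min over k of (A[2][0] + B[0][1] = 10 + 9 = 19, A[2][1] + B[1][1] = 3 + 8 = 11, A[2][2] + B[2][1] = 5 + 9 = 14) = 11 (attained at k = 1)
  C[2][2] = min over k of (A[2][0] + B[0][2] = 10 + 10 = 20, A[2][1] + B[1][2] = 3 + 0 = 3, A[2][2] + B[2][2] = 5 + 7 = 12) = 3 (attained at k = 1)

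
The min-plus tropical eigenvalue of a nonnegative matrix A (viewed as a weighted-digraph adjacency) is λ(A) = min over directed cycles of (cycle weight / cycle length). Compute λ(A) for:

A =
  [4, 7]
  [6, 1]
λ(A) = 1

Enumerate directed cycles and compute their means (weight / length). Sample:
  cycle 0 → 0: weight = 4, length = 1, mean = 4/1 ≈ 4.000
  cycle 1 → 1: weight = 1, length = 1, mean = 1/1 ≈ 1.000
  cycle 0 → 1 → 0: weight = 13, length = 2, mean = 13/2 ≈ 6.500
  cycle 1 → 0 → 1: weight = 13, length = 2, mean = 13/2 ≈ 6.500
Minimum mean = 1.000, attained e.g. along the cycle 1 → 1 with weight 1 and length 1. So λ(A) = 1/1 = 1.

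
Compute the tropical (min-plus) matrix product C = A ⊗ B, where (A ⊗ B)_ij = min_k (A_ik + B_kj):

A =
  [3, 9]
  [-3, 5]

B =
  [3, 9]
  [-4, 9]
A ⊗ B =
  [5, 12]
  [0, 6]

Apply the min-plus product entry-by-entry:
  C[0][0] = min over k of (A[0][0] + B[0][0] = 3 + 3 = 6, A[0][1] + B[1][0] = 9 + -4 = 5) = 5 (attained at k = 1)
  C[0][1] = min over k of (A[0][0] + B[0][1] = 3 + 9 = 12, A[0][1] + B[1][1] = 9 + 9 = 18) = 12 (attained at k = 0)
  C[1][0] = min over k of (A[1][0] + B[0][0] = -3 + 3 = 0, A[1][1] + B[1][0] = 5 + -4 = 1) = 0 (attained at k = 0)
  C[1][1] = min over k of (A[1][0] + B[0][1] = -3 + 9 = 6, A[1][1] + B[1][1] = 5 + 9 = 14) = 6 (attained at k = 0)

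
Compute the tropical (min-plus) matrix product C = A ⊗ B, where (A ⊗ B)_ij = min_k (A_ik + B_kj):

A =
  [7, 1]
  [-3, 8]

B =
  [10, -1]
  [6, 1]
A ⊗ B =
  [7, 2]
  [7, -4]

Apply the min-plus product entry-by-entry:
  C[0][0] = min over k of (A[0][0] + B[0][0] = 7 + 10 = 17, A[0][1] + B[1][0] = 1 + 6 = 7) = 7 (attained at k = 1)
  C[0][1] = min over k of (A[0][0] + B[0][1] = 7 + -1 = 6, A[0][1] + B[1][1] = 1 + 1 = 2) = 2 (attained at k = 1)
  C[1][0] = min over k of (A[1][0] + B[0][0] = -3 + 10 = 7, A[1][1] + B[1][0] = 8 + 6 = 14) = 7 (attained at k = 0)
  C[1][1] = min over k of (A[1][0] + B[0][1] = -3 + -1 = -4, A[1][1] + B[1][1] = 8 + 1 = 9) = -4 (attained at k = 0)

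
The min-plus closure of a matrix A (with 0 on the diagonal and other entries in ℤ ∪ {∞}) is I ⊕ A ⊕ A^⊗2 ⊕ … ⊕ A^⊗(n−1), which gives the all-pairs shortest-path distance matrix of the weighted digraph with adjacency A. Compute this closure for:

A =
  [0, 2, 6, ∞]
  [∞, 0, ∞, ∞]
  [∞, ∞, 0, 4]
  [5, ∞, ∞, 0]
Closure =
  [0, 2, 6, 10]
  [∞, 0, ∞, ∞]
  [9, 11, 0, 4]
  [5, 7, 11, 0]

This is the Floyd-Warshall all-pairs shortest-path computation. For each intermediate vertex k = 0, 1, …, 3, update dist[i][j] ← min(dist[i][j], dist[i][k] + dist[k][j]). The final matrix gives, for each (i, j), the minimum total weight of any directed path from i to j (possibly empty when i = j).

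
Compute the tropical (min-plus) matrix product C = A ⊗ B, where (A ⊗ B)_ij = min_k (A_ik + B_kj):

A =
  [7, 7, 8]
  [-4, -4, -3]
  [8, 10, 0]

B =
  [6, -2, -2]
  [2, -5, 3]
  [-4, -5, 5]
A ⊗ B =
  [4, 2, 5]
  [-7, -9, -6]
  [-4, -5, 5]

Apply the min-plus product entry-by-entry:
  C[0][0] = min over k of (A[0][0] + B[0][0] = 7 + 6 = 13, A[0][1] + B[1][0] = 7 + 2 = 9, A[0][2] + B[2][0] = 8 + -4 = 4) = 4 (attained at k = 2)
  C[0][1] = min over k of (A[0][0] + B[0][1] = 7 + -2 = 5, A[0][1] + B[1][1] = 7 + -5 = 2, A[0][2] + B[2][1] = 8 + -5 = 3) = 2 (attained at k = 1)
  C[0][2] = min over k of (A[0][0] + B[0][2] = 7 + -2 = 5, A[0][1] + B[1][2] = 7 + 3 = 10, A[0][2] + B[2][2] = 8 + 5 = 13) = 5 (attained at k = 0)
  C[1][0] = min over k of (A[1][0] + B[0][0] = -4 + 6 = 2, A[1][1] + B[1][0] = -4 + 2 = -2, A[1][2] + B[2][0] = -3 + -4 = -7) = -7 (attained at k = 2)
  C[1][1] = min over k of (A[1][0] + B[0][1] = -4 + -2 = -6, A[1][1] + B[1][1] = -4 + -5 = -9, A[1][2] + B[2][1] = -3 + -5 = -8) = -9 (attained at k = 1)
  C[1][2] = min over k of (A[1][0] + B[0][2] = -4 + -2 = -6, A[1][1] + B[1][2] = -4 + 3 = -1, A[1][2] + B[2][2] = -3 + 5 = 2) = -6 (attained at k = 0)
  C[2][0] = min over k of (A[2][0] + B[0][0] = 8 + 6 = 14, A[2][1] + B[1][0] = 10 + 2 = 12, A[2][2] + B[2][0] = 0 + -4 = -4) = -4 (attained at k = 2)
  C[2][1] = min over k of (A[2][0] + B[0][1] = 8 + -2 = 6, A[2][1] + B[1][1] = 10 + -5 = 5, A[2][2] + B[2][1] = 0 + -5 = -5) = -5 (attained at k = 2)
  C[2][2] = min over k of (A[2][0] + B[0][2] = 8 + -2 = 6, A[2][1] + B[1][2] = 10 + 3 = 13, A[2][2] + B[2][2] = 0 + 5 = 5) = 5 (attained at k = 2)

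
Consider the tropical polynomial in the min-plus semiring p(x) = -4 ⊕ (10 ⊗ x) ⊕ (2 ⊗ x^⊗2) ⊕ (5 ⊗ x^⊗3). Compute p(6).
p(6) = -4

A tropical monomial a ⊗ x^⊗i evaluates to a + i · x. Evaluating each term at x = 6:
  Term 0 contributes -4 + 0 · 6 = -4
  Term 1 contributes 10 + 1 · 6 = 16
  Term 2 contributes 2 + 2 · 6 = 14
  Term 3 contributes 5 + 3 · 6 = 23
p(6) = ⊕ of these = min[-4, 16, 14, 23] = -4.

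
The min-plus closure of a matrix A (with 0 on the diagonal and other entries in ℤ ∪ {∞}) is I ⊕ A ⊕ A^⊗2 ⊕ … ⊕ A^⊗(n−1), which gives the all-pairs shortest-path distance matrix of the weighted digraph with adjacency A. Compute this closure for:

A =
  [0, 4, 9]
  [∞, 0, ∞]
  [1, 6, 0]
Closure =
  [0, 4, 9]
  [∞, 0, ∞]
  [1, 5, 0]

This is the Floyd-Warshall all-pairs shortest-path computation. For each intermediate vertex k = 0, 1, …, 2, update dist[i][j] ← min(dist[i][j], dist[i][k] + dist[k][j]). The final matrix gives, for each (i, j), the minimum total weight of any directed path from i to j (possibly empty when i = j).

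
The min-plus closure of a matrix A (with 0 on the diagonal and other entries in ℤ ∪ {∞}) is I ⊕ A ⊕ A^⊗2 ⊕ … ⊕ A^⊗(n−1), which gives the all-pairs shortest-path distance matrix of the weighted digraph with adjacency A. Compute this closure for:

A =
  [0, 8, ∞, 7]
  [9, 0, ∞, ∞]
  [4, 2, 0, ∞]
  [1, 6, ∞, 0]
Closure =
  [0, 8, ∞, 7]
  [9, 0, ∞, 16]
  [4, 2, 0, 11]
  [1, 6, ∞, 0]

This is the Floyd-Warshall all-pairs shortest-path computation. For each intermediate vertex k = 0, 1, …, 3, update dist[i][j] ← min(dist[i][j], dist[i][k] + dist[k][j]). The final matrix gives, for each (i, j), the minimum total weight of any directed path from i to j (possibly empty when i = j).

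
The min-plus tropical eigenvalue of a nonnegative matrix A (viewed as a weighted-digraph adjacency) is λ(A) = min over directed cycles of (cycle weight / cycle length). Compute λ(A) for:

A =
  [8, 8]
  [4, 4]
λ(A) = 4

Enumerate directed cycles and compute their means (weight / length). Sample:
  cycle 0 → 0: weight = 8, length = 1, mean = 8/1 ≈ 8.000
  cycle 1 → 1: weight = 4, length = 1, mean = 4/1 ≈ 4.000
  cycle 0 → 1 → 0: weight = 12, length = 2, mean = 12/2 ≈ 6.000
  cycle 1 → 0 → 1: weight = 12, length = 2, mean = 12/2 ≈ 6.000
Minimum mean = 4.000, attained e.g. along the cycle 1 → 1 with weight 4 and length 1. So λ(A) = 4/1 = 4.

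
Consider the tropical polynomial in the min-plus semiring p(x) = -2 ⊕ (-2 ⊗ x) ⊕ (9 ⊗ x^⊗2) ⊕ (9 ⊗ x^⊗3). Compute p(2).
p(2) = -2

A tropical monomial a ⊗ x^⊗i evaluates to a + i · x. Evaluating each term at x = 2:
  Term 0 contributes -2 + 0 · 2 = -2
  Term 1 contributes -2 + 1 · 2 = 0
  Term 2 contributes 9 + 2 · 2 = 13
  Term 3 contributes 9 + 3 · 2 = 15
p(2) = ⊕ of these = min[-2, 0, 13, 15] = -2.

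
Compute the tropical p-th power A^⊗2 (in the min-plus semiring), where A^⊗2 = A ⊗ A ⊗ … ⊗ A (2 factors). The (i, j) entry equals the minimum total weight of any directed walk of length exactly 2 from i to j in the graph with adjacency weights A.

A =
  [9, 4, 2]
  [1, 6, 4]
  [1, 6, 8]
A^⊗2 =
  [3, 8, 8]
  [5, 5, 3]
  [7, 5, 3]

Each entry (A^⊗2)_ij equals the minimum over all length-2 walks i = v_0 → v_1 → … → v_2 = j of Σ_t A[v_t][v_{t+1}]. For example, for (i, j) = (0, 2) we minimise over 3 possible intermediate vertex sequences; the minimum is 8, attained along the walk 0 → 1 → 2.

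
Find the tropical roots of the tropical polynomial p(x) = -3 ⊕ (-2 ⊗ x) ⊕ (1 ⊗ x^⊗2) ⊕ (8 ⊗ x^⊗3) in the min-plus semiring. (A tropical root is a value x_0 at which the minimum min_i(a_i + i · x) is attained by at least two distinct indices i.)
Roots: {-7, -3, -1}

Each tropical root is a break point of the lower envelope of the lines y = a_i + i · x (there are 4 lines, with slopes 0, 1, ..., 3). Only the lines that attain the minimum somewhere contribute to roots; other lines are dominated. Here the surviving (envelope) indices are i = 3, i = 2, i = 1, i = 0.
Intersections between consecutive envelope lines give the roots: for adjacent envelope indices i < j the intersection is x = (a_i − a_j) / (j − i). Reading off the sorted break points: {-7, -3, -1}.
Verification: at each break x_0, at least two indices attain the minimum of min_i(a_i + i · x_0).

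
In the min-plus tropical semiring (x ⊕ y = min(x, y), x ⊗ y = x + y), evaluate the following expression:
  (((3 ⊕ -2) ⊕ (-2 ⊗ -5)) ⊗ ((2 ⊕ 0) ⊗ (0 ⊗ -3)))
(((3 ⊕ -2) ⊕ (-2 ⊗ -5)) ⊗ ((2 ⊕ 0) ⊗ (0 ⊗ -3))) = -10

Expand innermost to outermost. Recall ⊕ takes the minimum of its arguments and ⊗ takes their sum. Working out the expression (((3 ⊕ -2) ⊕ (-2 ⊗ -5)) ⊗ ((2 ⊕ 0) ⊗ (0 ⊗ -3))) gives -10.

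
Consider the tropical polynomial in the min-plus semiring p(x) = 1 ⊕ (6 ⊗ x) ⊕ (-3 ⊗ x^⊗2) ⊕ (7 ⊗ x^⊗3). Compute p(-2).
p(-2) = -7

A tropical monomial a ⊗ x^⊗i evaluates to a + i · x. Evaluating each term at x = -2:
  Term 0 contributes 1 + 0 · -2 = 1
  Term 1 contributes 6 + 1 · -2 = 4
  Term 2 contributes -3 + 2 · -2 = -7
  Term 3 contributes 7 + 3 · -2 = 1
p(-2) = ⊕ of these = min[1, 4, -7, 1] = -7.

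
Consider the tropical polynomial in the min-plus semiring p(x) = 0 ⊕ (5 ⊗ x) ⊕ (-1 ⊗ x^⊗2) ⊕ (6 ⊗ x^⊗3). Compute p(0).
p(0) = -1

A tropical monomial a ⊗ x^⊗i evaluates to a + i · x. Evaluating each term at x = 0:
  Term 0 contributes 0 + 0 · 0 = 0
  Term 1 contributes 5 + 1 · 0 = 5
  Term 2 contributes -1 + 2 · 0 = -1
  Term 3 contributes 6 + 3 · 0 = 6
p(0) = ⊕ of these = min[0, 5, -1, 6] = -1.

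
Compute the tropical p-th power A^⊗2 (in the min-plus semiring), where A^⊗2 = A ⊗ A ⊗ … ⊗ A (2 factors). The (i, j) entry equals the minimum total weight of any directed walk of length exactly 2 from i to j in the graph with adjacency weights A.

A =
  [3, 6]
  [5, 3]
A^⊗2 =
  [6, 9]
  [8, 6]

Each entry (A^⊗2)_ij equals the minimum over all length-2 walks i = v_0 → v_1 → … → v_2 = j of Σ_t A[v_t][v_{t+1}]. For example, for (i, j) = (0, 1) we minimise over 2 possible intermediate vertex sequences; the minimum is 9, attained along the walk 0 → 0 → 1.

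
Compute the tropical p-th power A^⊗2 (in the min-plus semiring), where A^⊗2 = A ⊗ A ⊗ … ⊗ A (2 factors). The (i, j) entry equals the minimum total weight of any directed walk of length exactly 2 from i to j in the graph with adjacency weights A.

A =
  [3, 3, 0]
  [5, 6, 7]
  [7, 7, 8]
A^⊗2 =
  [6, 6, 3]
  [8, 8, 5]
  [10, 10, 7]

Each entry (A^⊗2)_ij equals the minimum over all length-2 walks i = v_0 → v_1 → … → v_2 = j of Σ_t A[v_t][v_{t+1}]. For example, for (i, j) = (0, 2) we minimise over 3 possible intermediate vertex sequences; the minimum is 3, attained along the walk 0 → 0 → 2.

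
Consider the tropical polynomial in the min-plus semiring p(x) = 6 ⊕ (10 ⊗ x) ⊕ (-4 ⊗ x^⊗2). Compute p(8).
p(8) = 6

A tropical monomial a ⊗ x^⊗i evaluates to a + i · x. Evaluating each term at x = 8:
  Term 0 contributes 6 + 0 · 8 = 6
  Term 1 contributes 10 + 1 · 8 = 18
  Term 2 contributes -4 + 2 · 8 = 12
p(8) = ⊕ of these = min[6, 18, 12] = 6.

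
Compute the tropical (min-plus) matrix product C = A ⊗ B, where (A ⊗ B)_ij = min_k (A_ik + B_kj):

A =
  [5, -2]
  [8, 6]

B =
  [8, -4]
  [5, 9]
A ⊗ B =
  [3, 1]
  [11, 4]

Apply the min-plus product entry-by-entry:
  C[0][0] = min over k of (A[0][0] + B[0][0] = 5 + 8 = 13, A[0][1] + B[1][0] = -2 + 5 = 3) = 3 (attained at k = 1)
  C[0][1] = min over k of (A[0][0] + B[0][1] = 5 + -4 = 1, A[0][1] + B[1][1] = -2 + 9 = 7) = 1 (attained at k = 0)
  C[1][0] = min over k of (A[1][0] + B[0][0] = 8 + 8 = 16, A[1][1] + B[1][0] = 6 + 5 = 11) = 11 (attained at k = 1)
  C[1][1] = min over k of (A[1][0] + B[0][1] = 8 + -4 = 4, A[1][1] + B[1][1] = 6 + 9 = 15) = 4 (attained at k = 0)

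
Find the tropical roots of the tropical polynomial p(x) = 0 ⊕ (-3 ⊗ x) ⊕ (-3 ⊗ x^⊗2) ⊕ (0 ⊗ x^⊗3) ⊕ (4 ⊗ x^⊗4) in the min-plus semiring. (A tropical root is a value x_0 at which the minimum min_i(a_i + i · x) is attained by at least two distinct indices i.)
Roots: {-4, -3, 0, 3}

Each tropical root is a break point of the lower envelope of the lines y = a_i + i · x (there are 5 lines, with slopes 0, 1, ..., 4). Only the lines that attain the minimum somewhere contribute to roots; other lines are dominated. Here the surviving (envelope) indices are i = 4, i = 3, i = 2, i = 1, i = 0.
Intersections between consecutive envelope lines give the roots: for adjacent envelope indices i < j the intersection is x = (a_i − a_j) / (j − i). Reading off the sorted break points: {-4, -3, 0, 3}.
Verification: at each break x_0, at least two indices attain the minimum of min_i(a_i + i · x_0).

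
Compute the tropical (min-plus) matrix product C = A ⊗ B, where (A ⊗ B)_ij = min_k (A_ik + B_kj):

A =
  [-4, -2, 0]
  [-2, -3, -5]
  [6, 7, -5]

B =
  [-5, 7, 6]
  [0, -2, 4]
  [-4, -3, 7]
A ⊗ B =
  [-9, -4, 2]
  [-9, -8, 1]
  [-9, -8, 2]

Apply the min-plus product entry-by-entry:
  C[0][0] = min over k of (A[0][0] + B[0][0] = -4 + -5 = -9, A[0][1] + B[1][0] = -2 + 0 = -2, A[0][2] + B[2][0] = 0 + -4 = -4) = -9 (attained at k = 0)
  C[0][1] = min over k of (A[0][0] + B[0][1] = -4 + 7 = 3, A[0][1] + B[1][1] = -2 + -2 = -4, A[0][2] + B[2][1] = 0 + -3 = -3) = -4 (attained at k = 1)
  C[0][2] = min over k of (A[0][0] + B[0][2] = -4 + 6 = 2, A[0][1] + B[1][2] = -2 + 4 = 2, A[0][2] + B[2][2] = 0 + 7 = 7) = 2 (attained at k = 0)
  C[1][0] = min over k of (A[1][0] + B[0][0] = -2 + -5 = -7, A[1][1] + B[1][0] = -3 + 0 = -3, A[1][2] + B[2][0] = -5 + -4 = -9) = -9 (attained at k = 2)
  C[1][1] = min over k of (A[1][0] + B[0][1] = -2 + 7 = 5, A[1][1] + B[1][1] = -3 + -2 = -5, A[1][2] + B[2][1] = -5 + -3 = -8) = -8 (attained at k = 2)
  C[1][2] = min over k of (A[1][0] + B[0][2] = -2 + 6 = 4, A[1][1] + B[1][2] = -3 + 4 = 1, A[1][2] + B[2][2] = -5 + 7 = 2) = 1 (attained at k = 1)
  C[2][0] = min over k of (A[2][0] + B[0][0] = 6 + -5 = 1, A[2][1] + B[1][0] = 7 + 0 = 7, A[2][2] + B[2][0] = -5 + -4 = -9) = -9 (attained at k = 2)
  C[2][1] = min over k of (A[2][0] + B[0][1] = 6 + 7 = 13, A[2][1] + B[1][1] = 7 + -2 = 5, A[2][2] + B[2][1] = -5 + -3 = -8) = -8 (attained at k = 2)
  C[2][2] = min over k of (A[2][0] + B[0][2] = 6 + 6 = 12, A[2][1] + B[1][2] = 7 + 4 = 11, A[2][2] + B[2][2] = -5 + 7 = 2) = 2 (attained at k = 2)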